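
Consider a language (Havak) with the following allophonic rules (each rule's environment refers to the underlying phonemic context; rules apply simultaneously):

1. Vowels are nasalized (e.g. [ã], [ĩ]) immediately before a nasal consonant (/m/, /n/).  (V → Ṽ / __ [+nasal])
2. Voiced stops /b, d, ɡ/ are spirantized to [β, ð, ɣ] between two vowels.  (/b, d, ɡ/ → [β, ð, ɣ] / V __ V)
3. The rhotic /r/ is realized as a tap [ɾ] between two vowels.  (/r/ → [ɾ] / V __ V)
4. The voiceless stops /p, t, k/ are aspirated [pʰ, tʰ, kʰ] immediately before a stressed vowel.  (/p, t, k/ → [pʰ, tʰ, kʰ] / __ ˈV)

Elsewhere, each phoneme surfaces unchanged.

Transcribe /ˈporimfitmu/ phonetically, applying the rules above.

[ˈpʰoɾĩmfitmu]

/p/ meets the environment for rule 4 (immediately before a stressed vowel) → [pʰ].
/o/ (between /p/ and /r/) is in the target of rule 1 but the environment (before a nasal consonant) is not met → [o].
/r/ (between /o/ and /i/) occurs between two vowels → [ɾ] by rule 3.
/i/ (between /r/ and /m/): before a nasal consonant, so rule 1 applies → [ĩ].
/m/ (between /i/ and /f/) is unaffected → [m].
/f/ stays [f].
/i/ (between /f/ and /t/): rule 1 targets it, but not before a nasal consonant → unchanged [i].
/t/ (between /i/ and /m/) fails the environment for rule 4, so it stays [t].
/m/ (between /t/ and /u/): no rule targets it → [m].
/u/ (word-final) is in the target of rule 1 but the environment (before a nasal consonant) is not met → [u].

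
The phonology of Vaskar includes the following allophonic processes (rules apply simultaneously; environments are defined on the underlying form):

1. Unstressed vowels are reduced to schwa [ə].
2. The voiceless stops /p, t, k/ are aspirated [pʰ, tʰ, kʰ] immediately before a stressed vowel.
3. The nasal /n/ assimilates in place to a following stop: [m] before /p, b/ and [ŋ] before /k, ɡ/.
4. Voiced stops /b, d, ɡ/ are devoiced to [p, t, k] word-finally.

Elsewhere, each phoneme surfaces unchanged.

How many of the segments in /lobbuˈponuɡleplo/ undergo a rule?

Segments that undergo a rule: /o/ → [ə] (rule 1); /u/ → [ə] (rule 1); /p/ → [pʰ] (rule 2); /u/ → [ə] (rule 1); /e/ → [ə] (rule 1); /o/ → [ə] (rule 1).
All other segments surface unchanged.

6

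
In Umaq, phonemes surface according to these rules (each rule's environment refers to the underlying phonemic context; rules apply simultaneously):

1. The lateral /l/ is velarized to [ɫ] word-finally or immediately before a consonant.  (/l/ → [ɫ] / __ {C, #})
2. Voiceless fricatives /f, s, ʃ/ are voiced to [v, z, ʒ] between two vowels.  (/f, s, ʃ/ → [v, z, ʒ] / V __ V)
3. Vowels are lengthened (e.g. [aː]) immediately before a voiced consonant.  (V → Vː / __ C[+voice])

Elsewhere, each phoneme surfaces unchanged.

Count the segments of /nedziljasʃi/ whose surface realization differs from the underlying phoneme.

3

Segments that undergo a rule: /e/ → [eː] (rule 3); /i/ → [iː] (rule 3); /l/ → [ɫ] (rule 1).
All other segments surface unchanged.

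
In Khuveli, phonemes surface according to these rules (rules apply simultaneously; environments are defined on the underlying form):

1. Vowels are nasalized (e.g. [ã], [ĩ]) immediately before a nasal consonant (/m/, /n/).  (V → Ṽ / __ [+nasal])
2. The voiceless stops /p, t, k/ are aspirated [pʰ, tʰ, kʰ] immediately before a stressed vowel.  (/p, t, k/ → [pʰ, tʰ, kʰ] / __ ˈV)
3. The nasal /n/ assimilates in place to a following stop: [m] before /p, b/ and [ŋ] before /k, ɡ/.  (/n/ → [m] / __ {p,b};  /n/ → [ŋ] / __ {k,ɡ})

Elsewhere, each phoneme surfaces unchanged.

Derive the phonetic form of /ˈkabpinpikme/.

[ˈkʰabpĩmpikme]

Rule 2 applies to /k/ (word-initial: immediately before a stressed vowel) → [kʰ].
/a/ (between /k/ and /b/) fails the environment for rule 1, so it stays [a].
/p/ (between /b/ and /i/) is in the target of rule 2 but the environment (immediately before a stressed vowel) is not met → [p].
Rule 1 applies to /i/ (between /p/ and /n/: before a nasal consonant) → [ĩ].
Rule 3 applies to /n/ (between /i/ and /p/: before a labial or velar stop) → [m].
/p/ (between /n/ and /i/) is in the target of rule 2 but the environment (immediately before a stressed vowel) is not met → [p].
/i/ (between /p/ and /k/) is in the target of rule 1 but the environment (before a nasal consonant) is not met → [i].
/k/ — between /i/ and /m/; rule 2 does not apply here → [k].
/e/ (word-final) is in the target of rule 1 but the environment (before a nasal consonant) is not met → [e].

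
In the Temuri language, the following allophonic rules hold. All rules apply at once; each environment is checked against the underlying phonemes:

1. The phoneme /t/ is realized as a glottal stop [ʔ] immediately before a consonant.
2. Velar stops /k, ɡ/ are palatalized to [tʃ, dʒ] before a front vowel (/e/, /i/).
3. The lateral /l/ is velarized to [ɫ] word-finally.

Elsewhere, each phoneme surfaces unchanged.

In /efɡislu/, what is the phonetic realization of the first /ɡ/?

[dʒ]

/ɡ/ (between /f/ and /i/): before a front vowel, so rule 2 applies → [dʒ].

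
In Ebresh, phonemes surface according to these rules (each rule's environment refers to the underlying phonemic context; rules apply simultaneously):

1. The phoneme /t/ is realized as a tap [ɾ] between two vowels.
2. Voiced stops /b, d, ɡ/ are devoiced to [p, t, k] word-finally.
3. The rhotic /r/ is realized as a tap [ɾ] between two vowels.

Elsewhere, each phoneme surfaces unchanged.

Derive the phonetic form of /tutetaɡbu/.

[tuɾeɾaɡbu]

/t/ — word-initial; rule 1 does not apply here → [t].
/t/ (between /u/ and /e/) occurs between two vowels → [ɾ] by rule 1.
/t/ (between /e/ and /a/) occurs between two vowels → [ɾ] by rule 1.
/ɡ/ (between /a/ and /b/): rule 2 targets it, but not word-finally → unchanged [ɡ].
/b/ (between /ɡ/ and /u/): rule 2 targets it, but not word-finally → unchanged [b].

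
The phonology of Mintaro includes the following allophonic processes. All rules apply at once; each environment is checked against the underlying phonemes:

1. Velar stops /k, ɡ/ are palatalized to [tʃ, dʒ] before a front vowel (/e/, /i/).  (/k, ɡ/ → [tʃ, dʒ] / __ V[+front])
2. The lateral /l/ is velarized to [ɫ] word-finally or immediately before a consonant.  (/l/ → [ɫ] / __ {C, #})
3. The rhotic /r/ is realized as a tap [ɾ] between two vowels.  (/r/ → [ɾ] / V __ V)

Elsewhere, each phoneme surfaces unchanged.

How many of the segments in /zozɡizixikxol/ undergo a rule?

2

Segments that undergo a rule: /ɡ/ → [dʒ] (rule 1); /l/ → [ɫ] (rule 2).
All other segments surface unchanged.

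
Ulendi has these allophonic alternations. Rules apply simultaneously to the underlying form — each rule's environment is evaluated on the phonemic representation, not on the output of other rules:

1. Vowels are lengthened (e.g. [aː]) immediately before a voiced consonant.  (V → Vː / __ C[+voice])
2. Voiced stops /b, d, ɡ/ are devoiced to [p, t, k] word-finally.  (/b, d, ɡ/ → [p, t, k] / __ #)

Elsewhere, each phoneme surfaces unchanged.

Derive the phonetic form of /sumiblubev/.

/s/ — not in any rule's target class → [s].
/u/ (between /s/ and /m/) occurs before a voiced consonant → [uː] by rule 1.
/m/ (between /u/ and /i/) is unaffected → [m].
/i/ meets the environment for rule 1 (before a voiced consonant) → [iː].
/b/ (between /i/ and /l/) fails the environment for rule 2, so it stays [b].
/l/ — not in any rule's target class → [l].
/u/ (between /l/ and /b/) occurs before a voiced consonant → [uː] by rule 1.
/b/ (between /u/ and /e/) fails the environment for rule 2, so it stays [b].
/e/ (between /b/ and /v/): before a voiced consonant, so rule 1 applies → [eː].
/v/ stays [v].

[suːmiːbluːbeːv]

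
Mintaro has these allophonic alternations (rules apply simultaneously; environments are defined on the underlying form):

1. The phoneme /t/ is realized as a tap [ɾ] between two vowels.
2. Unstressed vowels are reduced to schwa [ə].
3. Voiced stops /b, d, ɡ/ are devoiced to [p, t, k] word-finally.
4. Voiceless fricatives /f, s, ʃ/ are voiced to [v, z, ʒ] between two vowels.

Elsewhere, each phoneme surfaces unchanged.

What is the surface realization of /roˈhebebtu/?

/r/ — not in any rule's target class → [r].
/o/ meets the environment for rule 2 (in an unstressed syllable) → [ə].
/h/ (between /o/ and /e/) is unaffected → [h].
/e/ — between /h/ and /b/; rule 2 does not apply here → [e].
/b/ — between /e/ and /e/; rule 3 does not apply here → [b].
/e/ (between /b/ and /b/) occurs in an unstressed syllable → [ə] by rule 2.
/b/ (between /e/ and /t/): rule 3 targets it, but not word-finally → unchanged [b].
/t/ (between /b/ and /u/) is in the target of rule 1 but the environment (between two vowels) is not met → [t].
/u/ (word-final) occurs in an unstressed syllable → [ə] by rule 2.

[rəˈhebəbtə]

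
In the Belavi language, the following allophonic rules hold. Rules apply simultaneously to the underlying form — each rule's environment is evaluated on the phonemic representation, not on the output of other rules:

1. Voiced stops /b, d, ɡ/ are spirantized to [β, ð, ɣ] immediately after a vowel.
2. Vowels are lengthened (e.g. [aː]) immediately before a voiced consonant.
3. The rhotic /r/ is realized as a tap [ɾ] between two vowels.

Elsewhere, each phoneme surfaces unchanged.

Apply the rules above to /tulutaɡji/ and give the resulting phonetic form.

/t/ (word-initial): no rule targets it → [t].
/u/ meets the environment for rule 2 (before a voiced consonant) → [uː].
/l/ (between /u/ and /u/) is unaffected → [l].
/u/ (between /l/ and /t/) is in the target of rule 2 but the environment (before a voiced consonant) is not met → [u].
/t/ (between /u/ and /a/) is unaffected → [t].
Rule 2 applies to /a/ (between /t/ and /ɡ/: before a voiced consonant) → [aː].
Rule 1 applies to /ɡ/ (between /a/ and /j/: immediately after a vowel) → [ɣ].
/j/ stays [j].
/i/ (word-final) is in the target of rule 2 but the environment (before a voiced consonant) is not met → [i].

[tuːlutaːɣji]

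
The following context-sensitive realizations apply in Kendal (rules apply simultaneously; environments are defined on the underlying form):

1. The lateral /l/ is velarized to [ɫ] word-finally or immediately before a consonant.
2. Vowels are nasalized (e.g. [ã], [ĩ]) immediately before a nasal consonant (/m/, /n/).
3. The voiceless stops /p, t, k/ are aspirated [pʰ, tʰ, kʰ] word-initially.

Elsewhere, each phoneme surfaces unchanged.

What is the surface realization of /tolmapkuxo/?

/t/ (word-initial) occurs word-initially → [tʰ] by rule 3.
/o/ (between /t/ and /l/) fails the environment for rule 2, so it stays [o].
/l/ (between /o/ and /m/) occurs word-finally or immediately before a consonant → [ɫ] by rule 1.
/m/ (between /l/ and /a/) is unaffected → [m].
/a/ (between /m/ and /p/) is in the target of rule 2 but the environment (before a nasal consonant) is not met → [a].
/p/ — between /a/ and /k/; rule 3 does not apply here → [p].
/k/ (between /p/ and /u/) is in the target of rule 3 but the environment (word-initially) is not met → [k].
/u/ (between /k/ and /x/) is in the target of rule 2 but the environment (before a nasal consonant) is not met → [u].
/x/ stays [x].
/o/ — word-final; rule 2 does not apply here → [o].

[tʰoɫmapkuxo]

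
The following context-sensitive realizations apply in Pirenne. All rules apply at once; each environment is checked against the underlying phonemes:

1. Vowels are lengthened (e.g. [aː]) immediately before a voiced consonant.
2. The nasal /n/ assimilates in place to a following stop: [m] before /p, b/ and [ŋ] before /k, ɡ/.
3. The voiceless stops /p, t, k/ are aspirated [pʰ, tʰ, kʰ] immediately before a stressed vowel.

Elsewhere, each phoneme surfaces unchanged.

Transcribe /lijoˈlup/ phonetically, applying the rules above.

/l/ stays [l].
/i/ (between /l/ and /j/) occurs before a voiced consonant → [iː] by rule 1.
/j/ (between /i/ and /o/) is unaffected → [j].
/o/ — between /j/ and /l/, before a voiced consonant — surfaces as [oː] (rule 1).
/l/ — not in any rule's target class → [l].
/u/ (between /l/ and /p/): rule 1 targets it, but not before a voiced consonant → unchanged [u].
/p/ (word-final) is in the target of rule 3 but the environment (immediately before a stressed vowel) is not met → [p].

[liːjoːˈlup]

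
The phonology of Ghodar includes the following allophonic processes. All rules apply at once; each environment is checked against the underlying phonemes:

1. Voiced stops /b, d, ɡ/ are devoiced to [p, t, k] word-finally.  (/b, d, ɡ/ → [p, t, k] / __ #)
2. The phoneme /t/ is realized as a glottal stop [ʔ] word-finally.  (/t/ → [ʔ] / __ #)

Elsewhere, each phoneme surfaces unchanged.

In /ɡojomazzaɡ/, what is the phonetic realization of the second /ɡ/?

[k]

Rule 1 applies to /ɡ/ (word-final: word-finally) → [k].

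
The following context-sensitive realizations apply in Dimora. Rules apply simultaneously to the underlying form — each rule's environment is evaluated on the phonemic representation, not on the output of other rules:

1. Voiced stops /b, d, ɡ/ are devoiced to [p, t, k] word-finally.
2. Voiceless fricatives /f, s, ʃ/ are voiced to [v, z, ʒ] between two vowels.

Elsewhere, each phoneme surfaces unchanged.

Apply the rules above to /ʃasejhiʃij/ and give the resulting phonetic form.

/ʃ/ (word-initial) is in the target of rule 2 but the environment (between two vowels) is not met → [ʃ].
/a/ stays [a].
/s/ (between /a/ and /e/): between two vowels, so rule 2 applies → [z].
/e/ (between /s/ and /j/) is unaffected → [e].
/j/ (between /e/ and /h/) is unaffected → [j].
/h/ (between /j/ and /i/) is unaffected → [h].
/i/ stays [i].
/ʃ/ — between /i/ and /i/, between two vowels — surfaces as [ʒ] (rule 2).
/i/ stays [i].
/j/ (word-final): no rule targets it → [j].

[ʃazejhiʒij]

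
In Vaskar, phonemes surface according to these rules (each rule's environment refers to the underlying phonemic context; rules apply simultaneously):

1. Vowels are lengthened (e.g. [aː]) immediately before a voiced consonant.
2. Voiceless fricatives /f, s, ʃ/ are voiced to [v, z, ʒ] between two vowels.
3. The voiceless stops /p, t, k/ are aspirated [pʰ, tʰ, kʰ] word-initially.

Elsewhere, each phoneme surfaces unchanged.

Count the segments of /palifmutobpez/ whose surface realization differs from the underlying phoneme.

4

Segments that undergo a rule: /p/ → [pʰ] (rule 3); /a/ → [aː] (rule 1); /o/ → [oː] (rule 1); /e/ → [eː] (rule 1).
All other segments surface unchanged.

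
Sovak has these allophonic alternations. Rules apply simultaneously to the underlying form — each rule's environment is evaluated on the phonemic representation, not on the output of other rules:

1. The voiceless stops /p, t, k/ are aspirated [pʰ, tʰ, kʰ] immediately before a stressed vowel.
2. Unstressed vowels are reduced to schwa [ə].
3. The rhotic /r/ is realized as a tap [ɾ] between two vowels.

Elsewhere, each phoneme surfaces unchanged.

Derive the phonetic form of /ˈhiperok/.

[ˈhipəɾək]

/h/ (word-initial): no rule targets it → [h].
/i/ (between /h/ and /p/): rule 2 targets it, but not in an unstressed syllable → unchanged [i].
/p/ (between /i/ and /e/) is in the target of rule 1 but the environment (immediately before a stressed vowel) is not met → [p].
/e/ meets the environment for rule 2 (in an unstressed syllable) → [ə].
/r/ (between /e/ and /o/) occurs between two vowels → [ɾ] by rule 3.
Rule 2 applies to /o/ (between /r/ and /k/: in an unstressed syllable) → [ə].
/k/ — word-final; rule 1 does not apply here → [k].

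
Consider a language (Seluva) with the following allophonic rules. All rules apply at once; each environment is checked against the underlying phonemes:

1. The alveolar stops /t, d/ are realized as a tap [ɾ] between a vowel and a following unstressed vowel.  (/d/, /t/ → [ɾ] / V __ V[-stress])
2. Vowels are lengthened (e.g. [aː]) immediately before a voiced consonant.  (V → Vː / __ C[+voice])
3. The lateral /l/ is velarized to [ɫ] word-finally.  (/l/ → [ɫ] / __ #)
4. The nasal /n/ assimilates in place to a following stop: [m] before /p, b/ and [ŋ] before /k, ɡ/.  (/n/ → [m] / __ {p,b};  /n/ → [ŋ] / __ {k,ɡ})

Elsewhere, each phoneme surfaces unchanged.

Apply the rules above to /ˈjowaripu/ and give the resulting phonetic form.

/j/ — not in any rule's target class → [j].
/o/ — between /j/ and /w/, before a voiced consonant — surfaces as [oː] (rule 2).
/w/ stays [w].
/a/ (between /w/ and /r/) occurs before a voiced consonant → [aː] by rule 2.
/r/ stays [r].
/i/ (between /r/ and /p/) is in the target of rule 2 but the environment (before a voiced consonant) is not met → [i].
/p/ (between /i/ and /u/) is unaffected → [p].
/u/ (word-final) fails the environment for rule 2, so it stays [u].

[ˈjoːwaːripu]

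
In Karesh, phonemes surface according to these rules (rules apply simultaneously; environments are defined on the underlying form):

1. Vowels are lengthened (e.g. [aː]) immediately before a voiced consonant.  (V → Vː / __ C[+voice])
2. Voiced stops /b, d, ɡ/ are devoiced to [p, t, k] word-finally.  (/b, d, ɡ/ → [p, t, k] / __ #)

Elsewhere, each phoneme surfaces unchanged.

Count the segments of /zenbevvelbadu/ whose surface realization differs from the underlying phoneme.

Segments that undergo a rule: /e/ → [eː] (rule 1); /e/ → [eː] (rule 1); /e/ → [eː] (rule 1); /a/ → [aː] (rule 1).
All other segments surface unchanged.

4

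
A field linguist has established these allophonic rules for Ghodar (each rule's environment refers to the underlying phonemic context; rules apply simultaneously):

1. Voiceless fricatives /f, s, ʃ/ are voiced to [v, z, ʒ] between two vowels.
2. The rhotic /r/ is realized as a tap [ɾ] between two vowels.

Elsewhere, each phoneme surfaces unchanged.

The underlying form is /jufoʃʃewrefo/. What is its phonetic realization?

[juvoʃʃewrevo]

/j/ (word-initial): no rule targets it → [j].
/u/ — not in any rule's target class → [u].
/f/ meets the environment for rule 1 (between two vowels) → [v].
/o/ stays [o].
/ʃ/ (between /o/ and /ʃ/) fails the environment for rule 1, so it stays [ʃ].
/ʃ/ (between /ʃ/ and /e/) is in the target of rule 1 but the environment (between two vowels) is not met → [ʃ].
/e/ stays [e].
/w/ (between /e/ and /r/): no rule targets it → [w].
/r/ (between /w/ and /e/) fails the environment for rule 2, so it stays [r].
/e/ (between /r/ and /f/) is unaffected → [e].
/f/ — between /e/ and /o/, between two vowels — surfaces as [v] (rule 1).
/o/ (word-final) is unaffected → [o].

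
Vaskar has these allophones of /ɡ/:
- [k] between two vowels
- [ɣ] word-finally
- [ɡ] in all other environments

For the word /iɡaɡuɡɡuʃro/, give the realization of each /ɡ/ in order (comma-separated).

[k], [k], [ɡ], [ɡ]

Occurrence 1 (position 2): between two vowels → [k].
Occurrence 2 (position 4): between two vowels → [k].
Occurrence 3 (position 6): no conditioning environment matches → elsewhere allophone [ɡ].
Occurrence 4 (position 7): no conditioning environment matches → elsewhere allophone [ɡ].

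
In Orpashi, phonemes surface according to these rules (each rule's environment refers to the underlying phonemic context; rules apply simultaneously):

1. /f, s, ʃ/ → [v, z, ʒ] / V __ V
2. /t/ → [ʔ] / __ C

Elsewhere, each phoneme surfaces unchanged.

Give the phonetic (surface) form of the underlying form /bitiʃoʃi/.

[bitiʒoʒi]

/b/ (word-initial) is unaffected → [b].
/i/ — not in any rule's target class → [i].
/t/ — between /i/ and /i/; rule 2 does not apply here → [t].
/i/ (between /t/ and /ʃ/): no rule targets it → [i].
/ʃ/ — between /i/ and /o/, between two vowels — surfaces as [ʒ] (rule 1).
/o/ — not in any rule's target class → [o].
/ʃ/ (between /o/ and /i/): between two vowels, so rule 1 applies → [ʒ].
/i/ — not in any rule's target class → [i].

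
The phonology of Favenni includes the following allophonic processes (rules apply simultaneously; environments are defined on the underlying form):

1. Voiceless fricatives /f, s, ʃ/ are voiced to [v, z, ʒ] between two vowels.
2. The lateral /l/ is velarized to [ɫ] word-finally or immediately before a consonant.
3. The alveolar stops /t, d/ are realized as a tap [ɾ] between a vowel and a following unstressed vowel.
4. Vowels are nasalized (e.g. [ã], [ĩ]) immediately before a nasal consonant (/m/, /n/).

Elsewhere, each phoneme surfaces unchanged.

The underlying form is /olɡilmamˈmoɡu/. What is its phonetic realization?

/o/ (word-initial): rule 4 targets it, but not before a nasal consonant → unchanged [o].
/l/ meets the environment for rule 2 (word-finally or immediately before a consonant) → [ɫ].
/i/ — between /ɡ/ and /l/; rule 4 does not apply here → [i].
/l/ — between /i/ and /m/, word-finally or immediately before a consonant — surfaces as [ɫ] (rule 2).
Rule 4 applies to /a/ (between /m/ and /m/: before a nasal consonant) → [ã].
/o/ — between /m/ and /ɡ/; rule 4 does not apply here → [o].
/u/ (word-final): rule 4 targets it, but not before a nasal consonant → unchanged [u].

[oɫɡiɫmãmˈmoɡu]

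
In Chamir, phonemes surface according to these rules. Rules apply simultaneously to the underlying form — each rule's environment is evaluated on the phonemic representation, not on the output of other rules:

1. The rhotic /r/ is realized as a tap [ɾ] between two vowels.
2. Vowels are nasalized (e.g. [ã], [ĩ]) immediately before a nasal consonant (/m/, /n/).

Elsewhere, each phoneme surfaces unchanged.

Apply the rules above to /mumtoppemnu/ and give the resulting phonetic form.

/m/ stays [m].
/u/ (between /m/ and /m/): before a nasal consonant, so rule 2 applies → [ũ].
/m/ stays [m].
/t/ (between /m/ and /o/): no rule targets it → [t].
/o/ (between /t/ and /p/) is in the target of rule 2 but the environment (before a nasal consonant) is not met → [o].
/p/ — not in any rule's target class → [p].
/p/ (between /p/ and /e/) is unaffected → [p].
/e/ — between /p/ and /m/, before a nasal consonant — surfaces as [ẽ] (rule 2).
/m/ — not in any rule's target class → [m].
/n/ (between /m/ and /u/) is unaffected → [n].
/u/ — word-final; rule 2 does not apply here → [u].

[mũmtoppẽmnu]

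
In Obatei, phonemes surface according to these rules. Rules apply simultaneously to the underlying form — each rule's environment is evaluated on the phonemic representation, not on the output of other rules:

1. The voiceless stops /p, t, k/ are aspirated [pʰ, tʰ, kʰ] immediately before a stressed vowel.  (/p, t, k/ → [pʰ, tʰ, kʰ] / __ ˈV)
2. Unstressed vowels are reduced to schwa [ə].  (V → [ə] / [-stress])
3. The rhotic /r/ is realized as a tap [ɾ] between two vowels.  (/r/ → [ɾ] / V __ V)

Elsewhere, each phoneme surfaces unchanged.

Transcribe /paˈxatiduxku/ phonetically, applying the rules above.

[pəˈxatədəxkə]

/p/ (word-initial) is in the target of rule 1 but the environment (immediately before a stressed vowel) is not met → [p].
/a/ meets the environment for rule 2 (in an unstressed syllable) → [ə].
/x/ (between /a/ and /a/): no rule targets it → [x].
/a/ (between /x/ and /t/) fails the environment for rule 2, so it stays [a].
/t/ — between /a/ and /i/; rule 1 does not apply here → [t].
Rule 2 applies to /i/ (between /t/ and /d/: in an unstressed syllable) → [ə].
/d/ — not in any rule's target class → [d].
/u/ — between /d/ and /x/, in an unstressed syllable — surfaces as [ə] (rule 2).
/x/ (between /u/ and /k/): no rule targets it → [x].
/k/ — between /x/ and /u/; rule 1 does not apply here → [k].
/u/ (word-final) occurs in an unstressed syllable → [ə] by rule 2.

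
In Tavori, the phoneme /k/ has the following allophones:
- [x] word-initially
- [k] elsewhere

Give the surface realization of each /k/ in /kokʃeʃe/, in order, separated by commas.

Occurrence 1 (position 1): word-initially → [x].
Occurrence 2 (position 3): no conditioning environment matches → elsewhere allophone [k].

[x], [k]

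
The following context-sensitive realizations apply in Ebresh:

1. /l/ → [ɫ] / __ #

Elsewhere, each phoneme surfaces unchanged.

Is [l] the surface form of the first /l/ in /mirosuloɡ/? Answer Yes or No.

Yes

/l/ (between /u/ and /o/): rule 1 targets it, but not word-finally → unchanged [l].
The actual realization is [l], which matches [l].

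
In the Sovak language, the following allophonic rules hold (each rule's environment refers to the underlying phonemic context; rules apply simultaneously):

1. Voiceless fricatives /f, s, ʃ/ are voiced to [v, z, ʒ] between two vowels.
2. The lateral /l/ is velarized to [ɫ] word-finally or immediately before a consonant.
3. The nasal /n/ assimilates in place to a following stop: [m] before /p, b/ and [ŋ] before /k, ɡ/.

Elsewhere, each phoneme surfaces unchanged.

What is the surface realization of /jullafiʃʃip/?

/j/ stays [j].
/u/ stays [u].
Rule 2 applies to /l/ (between /u/ and /l/: word-finally or immediately before a consonant) → [ɫ].
/l/ — between /l/ and /a/; rule 2 does not apply here → [l].
/a/ (between /l/ and /f/) is unaffected → [a].
/f/ — between /a/ and /i/, between two vowels — surfaces as [v] (rule 1).
/i/ (between /f/ and /ʃ/) is unaffected → [i].
/ʃ/ — between /i/ and /ʃ/; rule 1 does not apply here → [ʃ].
/ʃ/ — between /ʃ/ and /i/; rule 1 does not apply here → [ʃ].
/i/ stays [i].
/p/ (word-final) is unaffected → [p].

[juɫlaviʃʃip]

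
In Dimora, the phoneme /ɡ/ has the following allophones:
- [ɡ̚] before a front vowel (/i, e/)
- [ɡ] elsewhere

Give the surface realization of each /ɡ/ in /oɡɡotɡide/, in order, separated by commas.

[ɡ], [ɡ], [ɡ̚]

Occurrence 1 (position 2): no conditioning environment matches → elsewhere allophone [ɡ].
Occurrence 2 (position 3): no conditioning environment matches → elsewhere allophone [ɡ].
Occurrence 3 (position 6): before a front vowel (/i, e/) → [ɡ̚].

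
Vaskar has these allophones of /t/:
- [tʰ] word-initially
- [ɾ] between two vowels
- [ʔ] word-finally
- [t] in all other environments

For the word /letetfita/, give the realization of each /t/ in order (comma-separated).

[ɾ], [t], [ɾ]

Occurrence 1 (position 3): between two vowels → [ɾ].
Occurrence 2 (position 5): no conditioning environment matches → elsewhere allophone [t].
Occurrence 3 (position 8): between two vowels → [ɾ].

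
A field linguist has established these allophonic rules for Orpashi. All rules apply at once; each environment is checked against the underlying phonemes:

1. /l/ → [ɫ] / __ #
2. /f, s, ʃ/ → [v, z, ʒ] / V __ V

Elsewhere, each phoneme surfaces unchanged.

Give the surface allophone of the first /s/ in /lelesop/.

[z]

/s/ meets the environment for rule 2 (between two vowels) → [z].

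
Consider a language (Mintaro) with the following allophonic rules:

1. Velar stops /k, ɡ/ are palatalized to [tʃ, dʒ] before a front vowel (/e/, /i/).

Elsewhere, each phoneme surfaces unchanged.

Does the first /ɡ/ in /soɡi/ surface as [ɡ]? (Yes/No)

/ɡ/ (between /o/ and /i/): before a front vowel, so rule 1 applies → [dʒ].
The actual realization is [dʒ], not [ɡ].

No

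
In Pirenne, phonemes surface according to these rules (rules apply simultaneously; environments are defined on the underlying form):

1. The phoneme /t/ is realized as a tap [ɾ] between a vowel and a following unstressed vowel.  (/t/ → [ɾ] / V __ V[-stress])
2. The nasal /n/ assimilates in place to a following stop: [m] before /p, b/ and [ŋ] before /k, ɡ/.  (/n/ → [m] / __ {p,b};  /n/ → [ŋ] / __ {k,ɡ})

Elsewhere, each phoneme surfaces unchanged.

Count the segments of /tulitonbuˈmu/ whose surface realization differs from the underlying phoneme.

2

Segments that undergo a rule: /t/ → [ɾ] (rule 1); /n/ → [m] (rule 2).
All other segments surface unchanged.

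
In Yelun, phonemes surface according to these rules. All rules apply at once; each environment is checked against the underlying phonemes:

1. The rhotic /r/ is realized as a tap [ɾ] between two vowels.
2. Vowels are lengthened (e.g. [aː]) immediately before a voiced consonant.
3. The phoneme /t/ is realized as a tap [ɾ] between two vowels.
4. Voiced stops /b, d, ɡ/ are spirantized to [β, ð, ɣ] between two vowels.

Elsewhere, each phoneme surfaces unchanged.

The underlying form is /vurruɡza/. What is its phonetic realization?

[vuːrruːɡza]

/v/ — not in any rule's target class → [v].
Rule 2 applies to /u/ (between /v/ and /r/: before a voiced consonant) → [uː].
/r/ (between /u/ and /r/) fails the environment for rule 1, so it stays [r].
/r/ (between /r/ and /u/) is in the target of rule 1 but the environment (between two vowels) is not met → [r].
/u/ (between /r/ and /ɡ/): before a voiced consonant, so rule 2 applies → [uː].
/ɡ/ (between /u/ and /z/): rule 4 targets it, but not between two vowels → unchanged [ɡ].
/z/ — not in any rule's target class → [z].
/a/ (word-final) is in the target of rule 2 but the environment (before a voiced consonant) is not met → [a].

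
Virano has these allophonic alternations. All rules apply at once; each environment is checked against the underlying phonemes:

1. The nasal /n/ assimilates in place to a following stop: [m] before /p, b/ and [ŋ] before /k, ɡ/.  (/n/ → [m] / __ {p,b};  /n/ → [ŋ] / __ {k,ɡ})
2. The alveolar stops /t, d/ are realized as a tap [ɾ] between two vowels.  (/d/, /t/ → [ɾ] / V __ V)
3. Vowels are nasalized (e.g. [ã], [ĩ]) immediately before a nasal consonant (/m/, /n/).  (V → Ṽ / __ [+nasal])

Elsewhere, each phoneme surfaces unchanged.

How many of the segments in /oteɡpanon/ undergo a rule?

Segments that undergo a rule: /t/ → [ɾ] (rule 2); /a/ → [ã] (rule 3); /o/ → [õ] (rule 3).
All other segments surface unchanged.

3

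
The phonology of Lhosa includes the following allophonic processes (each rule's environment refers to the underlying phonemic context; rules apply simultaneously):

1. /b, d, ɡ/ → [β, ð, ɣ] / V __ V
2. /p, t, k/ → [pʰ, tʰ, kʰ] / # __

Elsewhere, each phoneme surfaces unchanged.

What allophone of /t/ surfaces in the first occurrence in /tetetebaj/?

[tʰ]

/t/ meets the environment for rule 2 (word-initially) → [tʰ].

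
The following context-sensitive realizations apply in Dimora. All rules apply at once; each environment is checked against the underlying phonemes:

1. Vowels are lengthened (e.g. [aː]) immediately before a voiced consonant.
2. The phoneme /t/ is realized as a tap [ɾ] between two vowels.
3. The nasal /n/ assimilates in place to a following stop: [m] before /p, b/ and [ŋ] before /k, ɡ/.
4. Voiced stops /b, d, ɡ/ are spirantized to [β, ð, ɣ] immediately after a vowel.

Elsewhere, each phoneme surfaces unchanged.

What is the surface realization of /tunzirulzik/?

[tuːnziːruːlzik]

/t/ (word-initial) fails the environment for rule 2, so it stays [t].
/u/ (between /t/ and /n/): before a voiced consonant, so rule 1 applies → [uː].
/n/ (between /u/ and /z/) is in the target of rule 3 but the environment (before a labial or velar stop) is not met → [n].
/i/ — between /z/ and /r/, before a voiced consonant — surfaces as [iː] (rule 1).
/u/ (between /r/ and /l/) occurs before a voiced consonant → [uː] by rule 1.
/i/ (between /z/ and /k/) is in the target of rule 1 but the environment (before a voiced consonant) is not met → [i].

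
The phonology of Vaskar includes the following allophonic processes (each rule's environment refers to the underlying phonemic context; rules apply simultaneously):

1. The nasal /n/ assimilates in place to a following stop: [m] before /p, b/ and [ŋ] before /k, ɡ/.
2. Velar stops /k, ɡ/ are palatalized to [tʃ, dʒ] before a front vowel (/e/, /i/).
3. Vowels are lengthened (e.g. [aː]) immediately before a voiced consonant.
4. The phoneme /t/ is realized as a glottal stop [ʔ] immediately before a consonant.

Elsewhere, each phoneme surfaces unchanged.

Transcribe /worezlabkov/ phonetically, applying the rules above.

[woːreːzlaːbkoːv]

/w/ (word-initial): no rule targets it → [w].
/o/ — between /w/ and /r/, before a voiced consonant — surfaces as [oː] (rule 3).
/r/ — not in any rule's target class → [r].
/e/ (between /r/ and /z/) occurs before a voiced consonant → [eː] by rule 3.
/z/ stays [z].
/l/ (between /z/ and /a/): no rule targets it → [l].
/a/ meets the environment for rule 3 (before a voiced consonant) → [aː].
/b/ stays [b].
/k/ (between /b/ and /o/) fails the environment for rule 2, so it stays [k].
/o/ (between /k/ and /v/): before a voiced consonant, so rule 3 applies → [oː].
/v/ (word-final) is unaffected → [v].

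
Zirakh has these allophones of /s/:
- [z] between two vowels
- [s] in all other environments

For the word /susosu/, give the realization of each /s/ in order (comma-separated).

Occurrence 1 (position 1): no conditioning environment matches → elsewhere allophone [s].
Occurrence 2 (position 3): between two vowels → [z].
Occurrence 3 (position 5): between two vowels → [z].

[s], [z], [z]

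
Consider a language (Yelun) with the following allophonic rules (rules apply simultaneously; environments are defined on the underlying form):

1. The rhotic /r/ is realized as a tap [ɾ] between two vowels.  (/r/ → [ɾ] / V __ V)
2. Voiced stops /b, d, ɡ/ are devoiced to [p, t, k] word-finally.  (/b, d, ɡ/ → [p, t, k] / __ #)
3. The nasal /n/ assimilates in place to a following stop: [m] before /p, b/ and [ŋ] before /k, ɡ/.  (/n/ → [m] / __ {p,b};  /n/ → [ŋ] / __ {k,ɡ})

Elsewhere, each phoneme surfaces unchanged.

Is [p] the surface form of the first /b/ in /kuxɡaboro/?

No

/b/ (between /a/ and /o/) is in the target of rule 2 but the environment (word-finally) is not met → [b].
The actual realization is [b], not [p].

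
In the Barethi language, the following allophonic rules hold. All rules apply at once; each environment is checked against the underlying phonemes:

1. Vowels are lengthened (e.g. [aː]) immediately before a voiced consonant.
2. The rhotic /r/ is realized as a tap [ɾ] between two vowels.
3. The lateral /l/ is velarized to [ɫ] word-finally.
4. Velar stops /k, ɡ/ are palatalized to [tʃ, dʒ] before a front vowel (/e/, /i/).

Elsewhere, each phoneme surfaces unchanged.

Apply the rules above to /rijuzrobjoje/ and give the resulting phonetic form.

[riːjuːzroːbjoːje]

/r/ (word-initial) is in the target of rule 2 but the environment (between two vowels) is not met → [r].
Rule 1 applies to /i/ (between /r/ and /j/: before a voiced consonant) → [iː].
/u/ (between /j/ and /z/): before a voiced consonant, so rule 1 applies → [uː].
/r/ (between /z/ and /o/): rule 2 targets it, but not between two vowels → unchanged [r].
/o/ (between /r/ and /b/) occurs before a voiced consonant → [oː] by rule 1.
/o/ (between /j/ and /j/): before a voiced consonant, so rule 1 applies → [oː].
/e/ (word-final) fails the environment for rule 1, so it stays [e].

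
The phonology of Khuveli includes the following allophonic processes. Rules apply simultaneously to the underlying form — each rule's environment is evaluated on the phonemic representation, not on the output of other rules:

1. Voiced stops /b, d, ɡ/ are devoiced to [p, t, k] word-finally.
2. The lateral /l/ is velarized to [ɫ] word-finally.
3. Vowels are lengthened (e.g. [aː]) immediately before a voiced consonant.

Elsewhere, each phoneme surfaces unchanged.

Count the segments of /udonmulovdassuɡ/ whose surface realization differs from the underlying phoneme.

Segments that undergo a rule: /u/ → [uː] (rule 3); /o/ → [oː] (rule 3); /u/ → [uː] (rule 3); /o/ → [oː] (rule 3); /u/ → [uː] (rule 3); /ɡ/ → [k] (rule 1).
All other segments surface unchanged.

6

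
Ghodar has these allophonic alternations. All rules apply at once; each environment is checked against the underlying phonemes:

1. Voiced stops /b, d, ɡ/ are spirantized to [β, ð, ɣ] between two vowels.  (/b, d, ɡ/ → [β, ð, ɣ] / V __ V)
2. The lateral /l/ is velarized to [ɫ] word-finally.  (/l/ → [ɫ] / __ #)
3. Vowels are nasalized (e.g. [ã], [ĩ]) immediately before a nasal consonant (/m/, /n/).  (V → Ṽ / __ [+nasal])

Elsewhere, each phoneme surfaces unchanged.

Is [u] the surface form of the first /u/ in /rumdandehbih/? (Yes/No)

No

/u/ meets the environment for rule 3 (before a nasal consonant) → [ũ].
The actual realization is [ũ], not [u].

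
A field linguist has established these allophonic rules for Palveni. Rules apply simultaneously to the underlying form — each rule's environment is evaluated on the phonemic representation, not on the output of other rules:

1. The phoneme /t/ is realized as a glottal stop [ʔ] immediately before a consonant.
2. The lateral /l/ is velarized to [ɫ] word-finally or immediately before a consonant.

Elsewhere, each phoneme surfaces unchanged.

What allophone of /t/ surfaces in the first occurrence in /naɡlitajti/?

/t/ (between /i/ and /a/): rule 1 targets it, but not immediately before a consonant → unchanged [t].

[t]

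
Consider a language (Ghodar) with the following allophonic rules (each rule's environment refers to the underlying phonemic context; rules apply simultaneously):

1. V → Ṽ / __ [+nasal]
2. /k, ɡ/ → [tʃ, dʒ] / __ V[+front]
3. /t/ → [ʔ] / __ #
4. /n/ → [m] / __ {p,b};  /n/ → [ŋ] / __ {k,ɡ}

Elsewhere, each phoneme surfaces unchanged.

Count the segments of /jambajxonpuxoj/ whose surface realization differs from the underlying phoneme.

3

Segments that undergo a rule: /a/ → [ã] (rule 1); /o/ → [õ] (rule 1); /n/ → [m] (rule 4).
All other segments surface unchanged.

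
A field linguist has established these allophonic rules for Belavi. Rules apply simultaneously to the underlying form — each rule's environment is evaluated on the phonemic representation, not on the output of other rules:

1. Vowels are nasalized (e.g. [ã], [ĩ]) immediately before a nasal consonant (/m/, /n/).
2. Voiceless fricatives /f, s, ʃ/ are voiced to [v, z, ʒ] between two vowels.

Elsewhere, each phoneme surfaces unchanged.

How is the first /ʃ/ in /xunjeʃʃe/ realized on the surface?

/ʃ/ — between /e/ and /ʃ/; rule 2 does not apply here → [ʃ].

[ʃ]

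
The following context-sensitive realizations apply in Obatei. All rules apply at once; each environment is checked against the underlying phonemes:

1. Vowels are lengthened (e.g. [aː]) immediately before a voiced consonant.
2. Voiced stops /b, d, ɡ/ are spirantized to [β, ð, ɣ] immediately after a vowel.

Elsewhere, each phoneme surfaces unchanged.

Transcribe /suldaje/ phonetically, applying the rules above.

/s/ stays [s].
/u/ meets the environment for rule 1 (before a voiced consonant) → [uː].
/l/ stays [l].
/d/ (between /l/ and /a/): rule 2 targets it, but not immediately after a vowel → unchanged [d].
/a/ meets the environment for rule 1 (before a voiced consonant) → [aː].
/j/ stays [j].
/e/ (word-final): rule 1 targets it, but not before a voiced consonant → unchanged [e].

[suːldaːje]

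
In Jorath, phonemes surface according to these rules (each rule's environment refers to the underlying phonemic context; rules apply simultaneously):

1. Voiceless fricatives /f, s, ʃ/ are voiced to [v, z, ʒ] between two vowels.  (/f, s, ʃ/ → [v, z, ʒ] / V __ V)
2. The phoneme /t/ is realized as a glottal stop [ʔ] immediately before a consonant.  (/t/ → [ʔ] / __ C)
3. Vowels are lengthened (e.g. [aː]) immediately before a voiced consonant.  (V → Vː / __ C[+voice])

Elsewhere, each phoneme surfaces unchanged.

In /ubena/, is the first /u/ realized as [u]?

/u/ — word-initial, before a voiced consonant — surfaces as [uː] (rule 3).
The actual realization is [uː], not [u].

No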